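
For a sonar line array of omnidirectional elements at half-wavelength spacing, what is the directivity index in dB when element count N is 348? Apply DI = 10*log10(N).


DI = 10*log10(348) = 25.42

25.42 dB


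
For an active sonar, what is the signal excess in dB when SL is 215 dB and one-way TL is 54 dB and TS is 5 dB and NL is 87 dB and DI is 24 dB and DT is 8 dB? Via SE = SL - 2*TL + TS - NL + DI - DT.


SE = SL - 2*TL + TS - NL + DI - DT = 215 - 2*54 + (5) - 87 + 24 - 8 = 41

41 dB


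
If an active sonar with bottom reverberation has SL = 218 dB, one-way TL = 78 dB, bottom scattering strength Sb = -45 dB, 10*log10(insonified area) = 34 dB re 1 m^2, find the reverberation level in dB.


51 dB


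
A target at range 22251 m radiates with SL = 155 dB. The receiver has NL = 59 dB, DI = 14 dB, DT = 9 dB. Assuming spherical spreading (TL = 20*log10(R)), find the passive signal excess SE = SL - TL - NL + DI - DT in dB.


Step 1: TL = 20*log10(22251) = 86.95 dB
Step 2: SE = 155 - 86.95 - 59 + 14 - 9 = 14.05

14.05 dB


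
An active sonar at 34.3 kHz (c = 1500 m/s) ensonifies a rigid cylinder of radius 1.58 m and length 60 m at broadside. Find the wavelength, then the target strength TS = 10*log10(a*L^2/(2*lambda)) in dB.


Step 1: lambda = c/f = 1500/34300 = 0.04373 m
Step 2: TS = 10*log10(a*L^2/(2*lambda)) = 10*log10(1.58*60^2/(2*0.04373)) = 48.13

48.13 dB


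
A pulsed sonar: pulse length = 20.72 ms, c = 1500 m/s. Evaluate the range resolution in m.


dR = c*tau/2 = 1500 * 20.72e-3 / 2 = 15.54

15.54 m


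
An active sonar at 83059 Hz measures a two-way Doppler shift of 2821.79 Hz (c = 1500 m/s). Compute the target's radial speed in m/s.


25.48 m/s


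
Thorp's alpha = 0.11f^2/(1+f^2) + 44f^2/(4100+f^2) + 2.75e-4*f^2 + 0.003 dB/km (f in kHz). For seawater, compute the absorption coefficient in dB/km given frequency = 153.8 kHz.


f^2 = 23654.44
alpha = 0.11*23654.44/(1+23654.44) + 44*23654.44/(4100+23654.44) + 2.75e-4*23654.44 + 0.003 = 44.118

44.118 dB/km


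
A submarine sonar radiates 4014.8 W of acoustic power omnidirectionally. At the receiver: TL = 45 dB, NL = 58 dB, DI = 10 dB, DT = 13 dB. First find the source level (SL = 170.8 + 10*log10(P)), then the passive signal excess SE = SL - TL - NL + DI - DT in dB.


Step 1: SL = 170.8 + 10*log10(4014.8) = 206.84 dB
Step 2: SE = SL - TL - NL + DI - DT = 206.84 - 45 - 58 + 10 - 13 = 100.84

100.84 dB


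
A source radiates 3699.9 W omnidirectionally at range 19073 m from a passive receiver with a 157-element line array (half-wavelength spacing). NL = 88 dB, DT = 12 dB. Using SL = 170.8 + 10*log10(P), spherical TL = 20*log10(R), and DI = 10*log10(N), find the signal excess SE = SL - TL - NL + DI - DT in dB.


Step 1: SL = 170.8 + 10*log10(3699.9) = 206.48 dB
Step 2: TL = 20*log10(19073) = 85.61 dB
Step 3: DI = 10*log10(157) = 21.96 dB
Step 4: SE = SL - TL - NL + DI - DT = 206.48 - 85.61 - 88 + 21.96 - 12 = 42.83

42.83 dB


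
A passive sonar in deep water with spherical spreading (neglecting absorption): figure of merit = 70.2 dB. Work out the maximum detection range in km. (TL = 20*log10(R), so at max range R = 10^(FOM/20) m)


3.24 km


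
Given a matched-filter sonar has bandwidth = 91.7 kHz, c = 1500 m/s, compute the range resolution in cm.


0.82 cm


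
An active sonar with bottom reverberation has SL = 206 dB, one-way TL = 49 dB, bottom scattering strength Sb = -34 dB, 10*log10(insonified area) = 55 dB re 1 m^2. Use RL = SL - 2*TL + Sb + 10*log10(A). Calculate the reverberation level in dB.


RL = SL - 2*TL + Sb + 10*log10(A) = 206 - 2*49 + (-34) + 55 = 129

129 dB


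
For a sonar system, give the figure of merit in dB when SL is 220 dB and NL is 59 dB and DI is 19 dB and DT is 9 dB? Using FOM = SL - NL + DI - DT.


171 dB


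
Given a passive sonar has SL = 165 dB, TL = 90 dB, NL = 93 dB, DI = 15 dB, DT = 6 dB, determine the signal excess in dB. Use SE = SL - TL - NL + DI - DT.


-9 dB


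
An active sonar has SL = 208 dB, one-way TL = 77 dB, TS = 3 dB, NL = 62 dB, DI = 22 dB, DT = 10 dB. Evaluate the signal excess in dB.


SE = SL - 2*TL + TS - NL + DI - DT = 208 - 2*77 + (3) - 62 + 22 - 10 = 7

7 dB


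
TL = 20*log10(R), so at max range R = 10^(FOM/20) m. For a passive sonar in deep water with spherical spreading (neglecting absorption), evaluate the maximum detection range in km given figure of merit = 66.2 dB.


At max range FOM = TL, so 20*log10(R) = 66.2
R = 10^(66.2/20) = 2041.74 m = 2.04 km

2.04 km


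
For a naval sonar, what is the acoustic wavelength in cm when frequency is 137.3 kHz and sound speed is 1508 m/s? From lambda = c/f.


1.1 cm


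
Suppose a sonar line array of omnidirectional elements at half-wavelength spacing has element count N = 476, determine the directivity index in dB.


DI = 10*log10(476) = 26.78

26.78 dB


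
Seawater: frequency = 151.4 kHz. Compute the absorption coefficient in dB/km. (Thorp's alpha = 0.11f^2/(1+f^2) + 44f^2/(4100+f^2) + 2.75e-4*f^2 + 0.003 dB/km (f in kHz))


f^2 = 22921.96
alpha = 0.11*22921.96/(1+22921.96) + 44*22921.96/(4100+22921.96) + 2.75e-4*22921.96 + 0.003 = 43.74

43.74 dB/km


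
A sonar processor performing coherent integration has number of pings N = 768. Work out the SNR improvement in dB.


28.85 dB


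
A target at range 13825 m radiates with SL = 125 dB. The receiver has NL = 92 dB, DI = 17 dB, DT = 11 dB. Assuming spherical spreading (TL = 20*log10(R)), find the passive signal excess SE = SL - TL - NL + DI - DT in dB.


Step 1: TL = 20*log10(13825) = 82.81 dB
Step 2: SE = 125 - 82.81 - 92 + 17 - 11 = -43.81

-43.81 dB


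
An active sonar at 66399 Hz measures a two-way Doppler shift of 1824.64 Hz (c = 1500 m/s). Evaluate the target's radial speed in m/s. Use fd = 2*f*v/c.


From fd = 2*f*v/c, v = c*fd/(2*f) = 1500 * 1824.64 / (2*66399) = 20.61

20.61 m/s


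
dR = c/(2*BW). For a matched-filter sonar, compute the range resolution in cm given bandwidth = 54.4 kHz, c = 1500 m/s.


dR = c/(2*BW) = 1500 / (2 * 54.4e3) = 0.0138 m = 1.38 cm

1.38 cm


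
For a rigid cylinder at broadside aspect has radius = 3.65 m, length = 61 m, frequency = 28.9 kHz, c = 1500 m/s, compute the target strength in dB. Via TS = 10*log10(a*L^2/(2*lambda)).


lambda = 1500/28900 = 0.0519 m
TS = 10*log10(3.65*61^2/(2*0.0519)) = 51.17

51.17 dB


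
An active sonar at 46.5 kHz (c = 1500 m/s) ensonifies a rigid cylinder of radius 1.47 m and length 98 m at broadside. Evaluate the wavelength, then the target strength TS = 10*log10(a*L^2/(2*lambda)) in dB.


Step 1: lambda = c/f = 1500/46500 = 0.03226 m
Step 2: TS = 10*log10(a*L^2/(2*lambda)) = 10*log10(1.47*98^2/(2*0.03226)) = 53.4

53.4 dB


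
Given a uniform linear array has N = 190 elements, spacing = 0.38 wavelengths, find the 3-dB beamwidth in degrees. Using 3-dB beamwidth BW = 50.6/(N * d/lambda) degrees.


0.7 deg


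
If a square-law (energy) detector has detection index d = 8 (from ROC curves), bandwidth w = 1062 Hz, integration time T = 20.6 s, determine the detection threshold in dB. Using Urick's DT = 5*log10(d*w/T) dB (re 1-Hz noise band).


13.08 dB


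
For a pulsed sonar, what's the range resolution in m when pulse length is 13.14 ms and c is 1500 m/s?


9.855 m


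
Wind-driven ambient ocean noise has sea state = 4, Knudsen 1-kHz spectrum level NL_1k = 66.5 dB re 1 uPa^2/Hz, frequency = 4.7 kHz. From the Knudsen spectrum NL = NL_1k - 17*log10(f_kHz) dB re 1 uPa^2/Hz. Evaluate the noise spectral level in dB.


NL = NL_1k - 17*log10(f_kHz) = 66.5 - 17*log10(4.7) = 66.5 - (11.43) = 55.07

55.07 dB


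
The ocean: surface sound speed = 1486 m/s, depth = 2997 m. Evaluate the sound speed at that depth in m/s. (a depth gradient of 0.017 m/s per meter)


1536.949 m/s


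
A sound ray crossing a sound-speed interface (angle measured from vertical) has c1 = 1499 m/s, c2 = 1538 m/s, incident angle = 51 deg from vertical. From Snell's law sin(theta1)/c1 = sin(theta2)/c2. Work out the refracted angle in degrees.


sin(theta2) = (c2/c1)*sin(theta1) = (1538/1499)*sin(51 deg) = 0.79737
theta2 = arcsin(0.79737) = 52.88

52.88 deg


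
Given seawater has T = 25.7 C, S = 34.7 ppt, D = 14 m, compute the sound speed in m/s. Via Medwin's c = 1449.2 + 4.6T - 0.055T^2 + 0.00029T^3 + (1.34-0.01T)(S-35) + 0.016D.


c = 1449.2 + 4.6*25.7 - 0.055*25.7^2 + 0.00029*25.7^3 + (1.34 - 0.01*25.7)*(34.7 - 35) + 0.016*14 = 1535.91

1535.91 m/s


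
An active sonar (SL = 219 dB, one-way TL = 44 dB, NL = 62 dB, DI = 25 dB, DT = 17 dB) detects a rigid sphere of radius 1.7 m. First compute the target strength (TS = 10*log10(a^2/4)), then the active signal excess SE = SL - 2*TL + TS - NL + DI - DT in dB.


Step 1: TS = 10*log10(1.7^2/4) = -1.41 dB
Step 2: SE = SL - 2*TL + TS - NL + DI - DT = 219 - 2*44 + (-1.41) - 62 + 25 - 17 = 75.59

75.59 dB


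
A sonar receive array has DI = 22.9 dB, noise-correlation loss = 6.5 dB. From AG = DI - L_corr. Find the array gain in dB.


AG = DI - L_corr = 22.9 - 6.5 = 16.4

16.4 dB


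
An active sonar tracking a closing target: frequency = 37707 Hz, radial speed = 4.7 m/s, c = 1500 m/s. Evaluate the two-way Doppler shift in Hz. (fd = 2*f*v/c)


236.3 Hz


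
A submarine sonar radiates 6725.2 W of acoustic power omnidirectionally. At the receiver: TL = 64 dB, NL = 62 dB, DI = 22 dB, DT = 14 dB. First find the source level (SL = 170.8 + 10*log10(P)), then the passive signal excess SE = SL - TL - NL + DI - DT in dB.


Step 1: SL = 170.8 + 10*log10(6725.2) = 209.08 dB
Step 2: SE = SL - TL - NL + DI - DT = 209.08 - 64 - 62 + 22 - 14 = 91.08

91.08 dB


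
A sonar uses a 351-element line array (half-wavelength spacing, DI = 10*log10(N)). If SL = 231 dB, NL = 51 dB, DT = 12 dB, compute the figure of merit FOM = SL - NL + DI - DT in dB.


Step 1: DI = 10*log10(351) = 25.45 dB
Step 2: FOM = SL - NL + DI - DT = 231 - 51 + 25.45 - 12 = 193.45

193.45 dB


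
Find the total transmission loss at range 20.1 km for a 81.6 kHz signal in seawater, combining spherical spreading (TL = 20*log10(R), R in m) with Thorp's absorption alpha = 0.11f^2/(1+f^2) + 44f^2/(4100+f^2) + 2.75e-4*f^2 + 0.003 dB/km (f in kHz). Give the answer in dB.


672.5 dB


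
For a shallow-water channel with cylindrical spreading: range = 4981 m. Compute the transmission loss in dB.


TL = 10*log10(4981) = 36.97

36.97 dB


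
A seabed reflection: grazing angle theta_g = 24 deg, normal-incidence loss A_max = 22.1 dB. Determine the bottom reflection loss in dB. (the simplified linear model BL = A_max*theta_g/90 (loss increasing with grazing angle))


BL = A_max * theta_g / 90 = 22.1 * 24 / 90 = 5.89

5.89 dB


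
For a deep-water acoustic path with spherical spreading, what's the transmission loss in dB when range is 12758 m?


TL = 20*log10(12758) = 82.12

82.12 dB


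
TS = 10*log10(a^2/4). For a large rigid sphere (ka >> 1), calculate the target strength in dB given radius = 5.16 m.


TS = 10*log10(5.16^2 / 4) = 10*log10(6.6564) = 8.23

8.23 dB


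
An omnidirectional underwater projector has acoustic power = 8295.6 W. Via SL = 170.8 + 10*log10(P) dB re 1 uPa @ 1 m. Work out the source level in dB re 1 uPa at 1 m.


209.99 dB


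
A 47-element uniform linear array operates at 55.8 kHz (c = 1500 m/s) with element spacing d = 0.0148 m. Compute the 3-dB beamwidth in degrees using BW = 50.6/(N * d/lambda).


Step 1: lambda = 1500/55800 = 0.02688 m
Step 2: d/lambda = 0.0148/0.02688 = 0.5506
Step 3: BW = 50.6/(N * d/lambda) = 50.6/(47 * 0.5506) = 1.96

1.96 deg


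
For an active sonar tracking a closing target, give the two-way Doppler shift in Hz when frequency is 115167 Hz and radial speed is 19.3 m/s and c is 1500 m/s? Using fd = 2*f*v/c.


2963.63 Hz


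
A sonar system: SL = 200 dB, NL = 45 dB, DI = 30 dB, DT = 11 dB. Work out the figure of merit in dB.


FOM = SL - NL + DI - DT = 200 - 45 + 30 - 11 = 174

174 dB


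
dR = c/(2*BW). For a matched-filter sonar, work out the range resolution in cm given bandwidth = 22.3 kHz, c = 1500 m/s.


3.36 cm


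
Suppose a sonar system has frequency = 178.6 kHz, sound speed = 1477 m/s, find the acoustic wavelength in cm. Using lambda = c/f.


lambda = c/f = 1477 / 178600 = 0.0083 m = 0.83 cm

0.83 cm


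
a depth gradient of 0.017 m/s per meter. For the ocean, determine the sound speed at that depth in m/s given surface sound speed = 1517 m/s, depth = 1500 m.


1542.5 m/s


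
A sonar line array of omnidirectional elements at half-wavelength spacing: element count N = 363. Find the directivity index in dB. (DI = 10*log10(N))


DI = 10*log10(363) = 25.6

25.6 dB


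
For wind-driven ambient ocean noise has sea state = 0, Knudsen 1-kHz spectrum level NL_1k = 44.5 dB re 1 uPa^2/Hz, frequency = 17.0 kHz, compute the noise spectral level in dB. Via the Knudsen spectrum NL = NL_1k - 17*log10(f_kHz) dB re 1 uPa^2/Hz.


NL = NL_1k - 17*log10(f_kHz) = 44.5 - 17*log10(17.0) = 44.5 - (20.92) = 23.58

23.58 dB


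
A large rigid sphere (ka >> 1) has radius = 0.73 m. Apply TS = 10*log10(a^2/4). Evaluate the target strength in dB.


TS = 10*log10(0.73^2 / 4) = 10*log10(0.133225) = -8.75

-8.75 dB


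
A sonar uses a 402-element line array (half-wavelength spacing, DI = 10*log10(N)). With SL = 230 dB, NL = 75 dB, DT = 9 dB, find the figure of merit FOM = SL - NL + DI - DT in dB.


Step 1: DI = 10*log10(402) = 26.04 dB
Step 2: FOM = SL - NL + DI - DT = 230 - 75 + 26.04 - 9 = 172.04

172.04 dB


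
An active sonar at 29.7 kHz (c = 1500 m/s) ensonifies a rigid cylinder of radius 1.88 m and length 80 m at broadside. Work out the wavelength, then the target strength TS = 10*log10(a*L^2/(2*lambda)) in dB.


Step 1: lambda = c/f = 1500/29700 = 0.05051 m
Step 2: TS = 10*log10(a*L^2/(2*lambda)) = 10*log10(1.88*80^2/(2*0.05051)) = 50.76

50.76 dB


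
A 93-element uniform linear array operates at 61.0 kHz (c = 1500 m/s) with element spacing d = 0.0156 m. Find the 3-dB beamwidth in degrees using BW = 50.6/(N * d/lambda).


Step 1: lambda = 1500/61000 = 0.02459 m
Step 2: d/lambda = 0.0156/0.02459 = 0.6344
Step 3: BW = 50.6/(N * d/lambda) = 50.6/(93 * 0.6344) = 0.86

0.86 deg


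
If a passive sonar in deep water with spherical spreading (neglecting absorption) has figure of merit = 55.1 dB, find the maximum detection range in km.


At max range FOM = TL, so 20*log10(R) = 55.1
R = 10^(55.1/20) = 568.85 m = 0.57 km

0.57 km


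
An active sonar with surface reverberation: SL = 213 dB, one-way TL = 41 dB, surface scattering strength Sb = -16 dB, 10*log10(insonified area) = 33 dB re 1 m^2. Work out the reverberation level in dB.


RL = SL - 2*TL + Sb + 10*log10(A) = 213 - 2*41 + (-16) + 33 = 148

148 dB


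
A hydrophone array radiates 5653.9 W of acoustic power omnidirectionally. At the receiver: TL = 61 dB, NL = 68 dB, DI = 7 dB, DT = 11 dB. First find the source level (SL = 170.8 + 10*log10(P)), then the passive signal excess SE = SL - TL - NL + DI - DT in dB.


Step 1: SL = 170.8 + 10*log10(5653.9) = 208.32 dB
Step 2: SE = SL - TL - NL + DI - DT = 208.32 - 61 - 68 + 7 - 11 = 75.32

75.32 dB


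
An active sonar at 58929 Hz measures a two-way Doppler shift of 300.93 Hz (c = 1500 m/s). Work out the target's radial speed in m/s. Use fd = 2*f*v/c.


From fd = 2*f*v/c, v = c*fd/(2*f) = 1500 * 300.93 / (2*58929) = 3.83

3.83 m/s


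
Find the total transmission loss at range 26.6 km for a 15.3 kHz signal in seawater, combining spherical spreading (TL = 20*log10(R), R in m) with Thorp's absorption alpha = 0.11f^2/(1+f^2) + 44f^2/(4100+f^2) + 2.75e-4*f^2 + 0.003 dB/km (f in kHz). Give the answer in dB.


Step 1 (Thorp): alpha = 0.11*234.09/(1+234.09) + 44*234.09/(4100+234.09) + 2.75e-4*234.09 + 0.003 = 2.5534 dB/km
Step 2: TL_spread = 20*log10(26600) = 88.5 dB
Step 3: TL_abs = alpha*R = 2.5534 * 26.6 = 67.92 dB
Step 4: TL_total = 88.5 + 67.92 = 156.42

156.42 dB


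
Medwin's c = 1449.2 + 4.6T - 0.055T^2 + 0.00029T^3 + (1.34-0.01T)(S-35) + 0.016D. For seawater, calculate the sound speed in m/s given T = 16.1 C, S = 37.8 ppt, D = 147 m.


c = 1449.2 + 4.6*16.1 - 0.055*16.1^2 + 0.00029*16.1^3 + (1.34 - 0.01*16.1)*(37.8 - 35) + 0.016*147 = 1515.87

1515.87 m/s


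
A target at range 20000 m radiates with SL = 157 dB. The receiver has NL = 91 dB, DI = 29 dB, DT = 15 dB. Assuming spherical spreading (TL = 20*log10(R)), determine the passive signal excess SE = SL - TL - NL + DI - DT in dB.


-6.02 dB


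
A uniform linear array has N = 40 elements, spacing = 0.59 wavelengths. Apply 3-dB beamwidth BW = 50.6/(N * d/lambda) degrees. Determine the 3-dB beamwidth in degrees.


BW = 50.6 / (40 * 0.59) = 50.6 / 23.6 = 2.14

2.14 deg


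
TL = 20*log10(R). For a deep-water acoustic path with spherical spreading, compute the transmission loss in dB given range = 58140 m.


TL = 20*log10(58140) = 95.29

95.29 dB


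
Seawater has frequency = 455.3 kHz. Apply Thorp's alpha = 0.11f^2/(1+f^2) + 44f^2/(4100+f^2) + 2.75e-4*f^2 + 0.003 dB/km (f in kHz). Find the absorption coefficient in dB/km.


100.267 dB/km


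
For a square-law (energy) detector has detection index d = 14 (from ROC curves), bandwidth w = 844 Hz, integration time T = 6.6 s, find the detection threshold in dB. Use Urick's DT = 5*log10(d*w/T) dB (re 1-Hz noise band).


16.26 dB


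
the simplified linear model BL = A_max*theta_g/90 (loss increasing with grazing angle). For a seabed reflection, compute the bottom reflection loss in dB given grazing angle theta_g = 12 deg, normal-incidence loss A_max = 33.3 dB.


4.44 dB


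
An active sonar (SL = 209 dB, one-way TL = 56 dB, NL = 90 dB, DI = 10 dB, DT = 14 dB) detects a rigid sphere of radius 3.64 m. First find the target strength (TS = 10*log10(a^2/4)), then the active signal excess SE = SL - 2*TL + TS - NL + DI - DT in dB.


Step 1: TS = 10*log10(3.64^2/4) = 5.2 dB
Step 2: SE = SL - 2*TL + TS - NL + DI - DT = 209 - 2*56 + (5.2) - 90 + 10 - 14 = 8.2

8.2 dB


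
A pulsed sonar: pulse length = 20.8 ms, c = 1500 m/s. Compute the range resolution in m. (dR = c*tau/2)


dR = c*tau/2 = 1500 * 20.8e-3 / 2 = 15.6

15.6 m


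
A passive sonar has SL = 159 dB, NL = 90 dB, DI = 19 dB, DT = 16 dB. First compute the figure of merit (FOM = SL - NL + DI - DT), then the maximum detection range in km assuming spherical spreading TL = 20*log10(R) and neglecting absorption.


Step 1: FOM = SL - NL + DI - DT = 159 - 90 + 19 - 16 = 72 dB
Step 2: at max range FOM = TL = 20*log10(R), so R = 10^(72/20) = 3981.07 m = 3.98 km

3.98 km


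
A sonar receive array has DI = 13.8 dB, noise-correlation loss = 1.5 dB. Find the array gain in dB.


AG = DI - L_corr = 13.8 - 1.5 = 12.3

12.3 dB


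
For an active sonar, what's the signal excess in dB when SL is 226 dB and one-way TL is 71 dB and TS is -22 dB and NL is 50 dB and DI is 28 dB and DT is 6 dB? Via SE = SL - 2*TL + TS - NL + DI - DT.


SE = SL - 2*TL + TS - NL + DI - DT = 226 - 2*71 + (-22) - 50 + 28 - 6 = 34

34 dB


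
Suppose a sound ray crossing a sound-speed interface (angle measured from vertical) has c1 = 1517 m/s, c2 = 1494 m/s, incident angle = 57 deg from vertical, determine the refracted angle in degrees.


sin(theta2) = (c2/c1)*sin(theta1) = (1494/1517)*sin(57 deg) = 0.82596
theta2 = arcsin(0.82596) = 55.69

55.69 deg


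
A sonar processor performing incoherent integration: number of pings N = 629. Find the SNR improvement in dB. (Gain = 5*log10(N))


Gain = 5*log10(629) = 13.99

13.99 dB


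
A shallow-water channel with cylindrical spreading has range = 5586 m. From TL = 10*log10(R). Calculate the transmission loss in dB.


TL = 10*log10(5586) = 37.47

37.47 dB


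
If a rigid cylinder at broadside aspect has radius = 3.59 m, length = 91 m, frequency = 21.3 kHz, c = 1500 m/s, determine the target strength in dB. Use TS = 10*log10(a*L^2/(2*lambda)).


lambda = 1500/21300 = 0.07042 m
TS = 10*log10(3.59*91^2/(2*0.07042)) = 53.24

53.24 dB


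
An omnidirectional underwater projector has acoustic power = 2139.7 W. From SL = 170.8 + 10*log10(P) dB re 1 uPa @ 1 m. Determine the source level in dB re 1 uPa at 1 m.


204.1 dB


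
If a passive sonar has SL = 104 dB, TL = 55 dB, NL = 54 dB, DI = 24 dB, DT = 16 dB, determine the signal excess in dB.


3 dB


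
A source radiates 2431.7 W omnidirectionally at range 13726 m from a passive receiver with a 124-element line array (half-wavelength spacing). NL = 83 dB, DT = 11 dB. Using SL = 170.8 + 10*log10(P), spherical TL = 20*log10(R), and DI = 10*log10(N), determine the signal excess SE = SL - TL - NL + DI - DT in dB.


Step 1: SL = 170.8 + 10*log10(2431.7) = 204.66 dB
Step 2: TL = 20*log10(13726) = 82.75 dB
Step 3: DI = 10*log10(124) = 20.93 dB
Step 4: SE = SL - TL - NL + DI - DT = 204.66 - 82.75 - 83 + 20.93 - 11 = 48.84

48.84 dB


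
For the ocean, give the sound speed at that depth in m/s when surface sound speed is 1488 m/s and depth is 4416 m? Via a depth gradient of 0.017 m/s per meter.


c = 1488 + 0.017 * 4416 = 1563.072

1563.072 m/s


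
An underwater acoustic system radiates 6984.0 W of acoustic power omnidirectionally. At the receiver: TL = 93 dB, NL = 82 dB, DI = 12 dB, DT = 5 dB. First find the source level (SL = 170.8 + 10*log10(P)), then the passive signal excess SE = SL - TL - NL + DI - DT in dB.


Step 1: SL = 170.8 + 10*log10(6984.0) = 209.24 dB
Step 2: SE = SL - TL - NL + DI - DT = 209.24 - 93 - 82 + 12 - 5 = 41.24

41.24 dB


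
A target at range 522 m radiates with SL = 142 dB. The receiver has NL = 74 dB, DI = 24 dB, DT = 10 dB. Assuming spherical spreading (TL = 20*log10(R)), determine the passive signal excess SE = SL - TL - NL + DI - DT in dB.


27.65 dB


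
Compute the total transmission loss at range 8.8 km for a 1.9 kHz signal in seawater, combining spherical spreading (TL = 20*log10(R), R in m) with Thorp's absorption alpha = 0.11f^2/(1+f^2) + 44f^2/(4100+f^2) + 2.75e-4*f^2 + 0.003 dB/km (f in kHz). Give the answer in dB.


Step 1 (Thorp): alpha = 0.11*3.61/(1+3.61) + 44*3.61/(4100+3.61) + 2.75e-4*3.61 + 0.003 = 0.1288 dB/km
Step 2: TL_spread = 20*log10(8800) = 78.89 dB
Step 3: TL_abs = alpha*R = 0.1288 * 8.8 = 1.13 dB
Step 4: TL_total = 78.89 + 1.13 = 80.02

80.02 dB


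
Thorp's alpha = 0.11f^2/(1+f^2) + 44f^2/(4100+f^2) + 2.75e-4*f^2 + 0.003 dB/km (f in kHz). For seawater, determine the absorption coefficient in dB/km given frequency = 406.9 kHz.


f^2 = 165567.61
alpha = 0.11*165567.61/(1+165567.61) + 44*165567.61/(4100+165567.61) + 2.75e-4*165567.61 + 0.003 = 88.581

88.581 dB/km


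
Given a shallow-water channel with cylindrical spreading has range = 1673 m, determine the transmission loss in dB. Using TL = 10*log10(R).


TL = 10*log10(1673) = 32.23

32.23 dB


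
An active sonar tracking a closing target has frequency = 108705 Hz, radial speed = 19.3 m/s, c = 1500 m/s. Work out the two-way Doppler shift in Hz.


fd = 2*f*v/c = 2 * 108705 * 19.3 / 1500 = 2797.34

2797.34 Hz


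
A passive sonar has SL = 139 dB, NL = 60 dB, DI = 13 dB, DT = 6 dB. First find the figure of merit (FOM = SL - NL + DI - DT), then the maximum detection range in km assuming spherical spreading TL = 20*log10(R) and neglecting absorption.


Step 1: FOM = SL - NL + DI - DT = 139 - 60 + 13 - 6 = 86 dB
Step 2: at max range FOM = TL = 20*log10(R), so R = 10^(86/20) = 19952.62 m = 19.95 km

19.95 km


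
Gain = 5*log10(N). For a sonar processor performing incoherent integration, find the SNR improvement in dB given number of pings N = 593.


Gain = 5*log10(593) = 13.87

13.87 dB


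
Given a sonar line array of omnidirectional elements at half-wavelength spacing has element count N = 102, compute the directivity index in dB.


DI = 10*log10(102) = 20.09

20.09 dB


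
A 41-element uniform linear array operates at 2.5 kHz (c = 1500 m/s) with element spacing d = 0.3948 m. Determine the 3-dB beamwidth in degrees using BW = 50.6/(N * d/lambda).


Step 1: lambda = 1500/2500 = 0.6 m
Step 2: d/lambda = 0.3948/0.6 = 0.658
Step 3: BW = 50.6/(N * d/lambda) = 50.6/(41 * 0.658) = 1.88

1.88 deg


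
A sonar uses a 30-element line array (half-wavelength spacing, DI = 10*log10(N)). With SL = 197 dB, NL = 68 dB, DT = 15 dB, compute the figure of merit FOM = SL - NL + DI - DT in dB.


Step 1: DI = 10*log10(30) = 14.77 dB
Step 2: FOM = SL - NL + DI - DT = 197 - 68 + 14.77 - 15 = 128.77

128.77 dB


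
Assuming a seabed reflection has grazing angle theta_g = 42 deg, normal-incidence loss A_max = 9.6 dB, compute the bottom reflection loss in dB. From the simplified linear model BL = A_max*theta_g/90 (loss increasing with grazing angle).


BL = A_max * theta_g / 90 = 9.6 * 42 / 90 = 4.48

4.48 dB


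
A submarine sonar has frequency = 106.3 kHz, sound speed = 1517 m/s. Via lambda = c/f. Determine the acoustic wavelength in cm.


1.43 cm


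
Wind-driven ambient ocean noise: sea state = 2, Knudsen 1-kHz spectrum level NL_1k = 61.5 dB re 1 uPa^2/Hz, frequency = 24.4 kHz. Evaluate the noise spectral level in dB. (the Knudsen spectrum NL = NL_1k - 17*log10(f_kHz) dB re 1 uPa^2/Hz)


37.91 dB


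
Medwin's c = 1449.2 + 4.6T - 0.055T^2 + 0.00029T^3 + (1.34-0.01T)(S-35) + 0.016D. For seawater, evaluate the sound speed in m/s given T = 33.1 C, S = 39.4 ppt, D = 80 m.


c = 1449.2 + 4.6*33.1 - 0.055*33.1^2 + 0.00029*33.1^3 + (1.34 - 0.01*33.1)*(39.4 - 35) + 0.016*80 = 1557.44

1557.44 m/s


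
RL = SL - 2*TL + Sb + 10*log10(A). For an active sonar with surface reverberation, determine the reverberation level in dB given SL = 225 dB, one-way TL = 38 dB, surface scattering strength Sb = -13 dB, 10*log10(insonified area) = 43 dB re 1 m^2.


179 dB


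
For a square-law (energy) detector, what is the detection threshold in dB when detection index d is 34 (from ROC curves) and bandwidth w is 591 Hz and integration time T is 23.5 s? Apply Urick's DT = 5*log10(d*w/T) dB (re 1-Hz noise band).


DT = 5*log10(d*w/T) = 5*log10(34 * 591 / 23.5) = 5*log10(855.06) = 14.66

14.66 dB


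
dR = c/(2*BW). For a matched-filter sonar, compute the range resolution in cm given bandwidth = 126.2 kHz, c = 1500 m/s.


dR = c/(2*BW) = 1500 / (2 * 126.2e3) = 0.0059 m = 0.59 cm

0.59 cm


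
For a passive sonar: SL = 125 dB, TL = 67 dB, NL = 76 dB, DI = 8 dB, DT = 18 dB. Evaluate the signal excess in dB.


-28 dB


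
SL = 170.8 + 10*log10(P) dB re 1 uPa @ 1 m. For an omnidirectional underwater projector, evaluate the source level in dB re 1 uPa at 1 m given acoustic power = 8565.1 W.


210.13 dB


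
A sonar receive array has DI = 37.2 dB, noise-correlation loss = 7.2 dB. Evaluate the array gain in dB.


AG = DI - L_corr = 37.2 - 7.2 = 30.0

30.0 dB


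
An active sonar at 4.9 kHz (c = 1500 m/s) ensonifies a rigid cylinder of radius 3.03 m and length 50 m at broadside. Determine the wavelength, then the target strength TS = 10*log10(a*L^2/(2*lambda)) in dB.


Step 1: lambda = c/f = 1500/4900 = 0.30612 m
Step 2: TS = 10*log10(a*L^2/(2*lambda)) = 10*log10(3.03*50^2/(2*0.30612)) = 40.92

40.92 dB


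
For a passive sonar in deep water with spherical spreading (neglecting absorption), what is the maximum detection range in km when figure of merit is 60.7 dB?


At max range FOM = TL, so 20*log10(R) = 60.7
R = 10^(60.7/20) = 1083.93 m = 1.08 km

1.08 km


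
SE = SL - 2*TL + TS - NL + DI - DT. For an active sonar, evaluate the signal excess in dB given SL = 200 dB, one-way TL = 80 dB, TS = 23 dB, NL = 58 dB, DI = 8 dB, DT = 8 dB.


SE = SL - 2*TL + TS - NL + DI - DT = 200 - 2*80 + (23) - 58 + 8 - 8 = 5

5 dB


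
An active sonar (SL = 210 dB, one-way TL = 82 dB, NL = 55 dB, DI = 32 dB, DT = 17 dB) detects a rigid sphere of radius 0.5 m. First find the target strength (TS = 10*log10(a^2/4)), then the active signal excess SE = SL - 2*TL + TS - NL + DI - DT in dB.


Step 1: TS = 10*log10(0.5^2/4) = -12.04 dB
Step 2: SE = SL - 2*TL + TS - NL + DI - DT = 210 - 2*82 + (-12.04) - 55 + 32 - 17 = -6.04

-6.04 dB


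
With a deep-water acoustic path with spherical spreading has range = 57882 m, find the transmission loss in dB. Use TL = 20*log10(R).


TL = 20*log10(57882) = 95.25

95.25 dB


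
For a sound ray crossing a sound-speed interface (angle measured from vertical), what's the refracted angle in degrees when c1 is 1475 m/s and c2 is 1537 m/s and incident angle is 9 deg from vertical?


sin(theta2) = (c2/c1)*sin(theta1) = (1537/1475)*sin(9 deg) = 0.16301
theta2 = arcsin(0.16301) = 9.38

9.38 deg


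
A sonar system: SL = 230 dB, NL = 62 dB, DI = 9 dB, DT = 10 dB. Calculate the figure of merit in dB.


FOM = SL - NL + DI - DT = 230 - 62 + 9 - 10 = 167

167 dB


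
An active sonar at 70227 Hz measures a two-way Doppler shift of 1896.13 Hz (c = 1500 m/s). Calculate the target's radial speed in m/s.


From fd = 2*f*v/c, v = c*fd/(2*f) = 1500 * 1896.13 / (2*70227) = 20.25

20.25 m/s


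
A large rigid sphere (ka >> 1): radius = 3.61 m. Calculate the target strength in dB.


TS = 10*log10(3.61^2 / 4) = 10*log10(3.258025) = 5.13

5.13 dB


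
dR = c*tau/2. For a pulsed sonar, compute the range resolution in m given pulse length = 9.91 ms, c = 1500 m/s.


dR = c*tau/2 = 1500 * 9.91e-3 / 2 = 7.4325

7.4325 m


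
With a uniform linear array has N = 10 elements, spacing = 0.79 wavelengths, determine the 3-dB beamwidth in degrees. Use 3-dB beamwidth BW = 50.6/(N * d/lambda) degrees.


6.41 deg


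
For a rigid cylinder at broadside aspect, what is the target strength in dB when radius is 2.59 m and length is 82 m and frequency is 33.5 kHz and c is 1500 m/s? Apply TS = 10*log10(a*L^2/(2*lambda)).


lambda = 1500/33500 = 0.04478 m
TS = 10*log10(2.59*82^2/(2*0.04478)) = 52.89

52.89 dB


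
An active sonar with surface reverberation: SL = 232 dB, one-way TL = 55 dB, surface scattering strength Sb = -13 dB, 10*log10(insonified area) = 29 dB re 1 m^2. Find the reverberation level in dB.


RL = SL - 2*TL + Sb + 10*log10(A) = 232 - 2*55 + (-13) + 29 = 138

138 dB


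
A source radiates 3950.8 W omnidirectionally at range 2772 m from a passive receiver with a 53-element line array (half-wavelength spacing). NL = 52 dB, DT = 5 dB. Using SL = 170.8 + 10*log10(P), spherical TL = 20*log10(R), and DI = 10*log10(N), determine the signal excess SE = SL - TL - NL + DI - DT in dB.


Step 1: SL = 170.8 + 10*log10(3950.8) = 206.77 dB
Step 2: TL = 20*log10(2772) = 68.86 dB
Step 3: DI = 10*log10(53) = 17.24 dB
Step 4: SE = SL - TL - NL + DI - DT = 206.77 - 68.86 - 52 + 17.24 - 5 = 98.15

98.15 dB


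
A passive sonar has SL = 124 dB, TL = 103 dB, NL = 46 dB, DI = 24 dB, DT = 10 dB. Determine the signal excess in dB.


SE = SL - TL - NL + DI - DT = 124 - 103 - 46 + 24 - 10 = -11

-11 dB


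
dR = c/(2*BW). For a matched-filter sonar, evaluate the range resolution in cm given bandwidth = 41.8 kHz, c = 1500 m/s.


1.79 cm


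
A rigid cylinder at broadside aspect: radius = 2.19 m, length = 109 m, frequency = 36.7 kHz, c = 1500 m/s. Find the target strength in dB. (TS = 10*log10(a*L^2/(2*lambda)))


lambda = 1500/36700 = 0.04087 m
TS = 10*log10(2.19*109^2/(2*0.04087)) = 55.03

55.03 dB


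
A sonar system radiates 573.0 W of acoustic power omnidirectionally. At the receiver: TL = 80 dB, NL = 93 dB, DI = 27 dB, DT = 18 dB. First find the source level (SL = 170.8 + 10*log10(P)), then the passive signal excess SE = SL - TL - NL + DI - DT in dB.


Step 1: SL = 170.8 + 10*log10(573.0) = 198.38 dB
Step 2: SE = SL - TL - NL + DI - DT = 198.38 - 80 - 93 + 27 - 18 = 34.38

34.38 dB


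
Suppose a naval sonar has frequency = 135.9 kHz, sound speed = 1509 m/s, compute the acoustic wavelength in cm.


1.11 cm


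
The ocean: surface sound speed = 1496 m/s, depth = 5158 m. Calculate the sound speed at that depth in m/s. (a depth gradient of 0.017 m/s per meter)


c = 1496 + 0.017 * 5158 = 1583.686

1583.686 m/s


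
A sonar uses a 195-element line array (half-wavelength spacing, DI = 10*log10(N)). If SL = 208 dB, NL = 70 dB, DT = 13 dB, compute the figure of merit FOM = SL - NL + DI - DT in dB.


147.9 dB


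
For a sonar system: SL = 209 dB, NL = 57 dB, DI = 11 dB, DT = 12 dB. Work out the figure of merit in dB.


FOM = SL - NL + DI - DT = 209 - 57 + 11 - 12 = 151

151 dB


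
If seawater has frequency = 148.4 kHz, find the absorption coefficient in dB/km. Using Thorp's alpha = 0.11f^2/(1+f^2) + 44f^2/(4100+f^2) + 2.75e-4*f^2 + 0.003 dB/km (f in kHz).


f^2 = 22022.56
alpha = 0.11*22022.56/(1+22022.56) + 44*22022.56/(4100+22022.56) + 2.75e-4*22022.56 + 0.003 = 43.263

43.263 dB/km


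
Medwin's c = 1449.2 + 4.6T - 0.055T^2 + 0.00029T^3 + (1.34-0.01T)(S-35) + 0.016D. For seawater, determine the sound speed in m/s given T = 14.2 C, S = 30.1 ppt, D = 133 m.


c = 1449.2 + 4.6*14.2 - 0.055*14.2^2 + 0.00029*14.2^3 + (1.34 - 0.01*14.2)*(30.1 - 35) + 0.016*133 = 1500.52

1500.52 m/s


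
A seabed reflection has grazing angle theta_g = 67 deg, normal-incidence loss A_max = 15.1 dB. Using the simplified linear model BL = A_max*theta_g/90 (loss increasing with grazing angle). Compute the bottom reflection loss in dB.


11.24 dB


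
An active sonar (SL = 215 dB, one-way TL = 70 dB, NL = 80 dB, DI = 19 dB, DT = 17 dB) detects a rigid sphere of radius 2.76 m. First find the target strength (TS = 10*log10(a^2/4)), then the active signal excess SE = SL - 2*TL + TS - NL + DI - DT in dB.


Step 1: TS = 10*log10(2.76^2/4) = 2.8 dB
Step 2: SE = SL - 2*TL + TS - NL + DI - DT = 215 - 2*70 + (2.8) - 80 + 19 - 17 = -0.2

-0.2 dB


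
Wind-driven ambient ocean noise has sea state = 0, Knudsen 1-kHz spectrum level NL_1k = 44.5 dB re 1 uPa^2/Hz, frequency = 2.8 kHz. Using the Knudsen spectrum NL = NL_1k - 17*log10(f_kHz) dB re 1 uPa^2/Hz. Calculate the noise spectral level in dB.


36.9 dB


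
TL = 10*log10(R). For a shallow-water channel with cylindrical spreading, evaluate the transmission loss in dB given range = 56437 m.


47.52 dB


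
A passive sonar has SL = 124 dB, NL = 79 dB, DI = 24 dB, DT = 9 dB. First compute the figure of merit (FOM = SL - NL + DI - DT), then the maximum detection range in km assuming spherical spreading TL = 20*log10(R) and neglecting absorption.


Step 1: FOM = SL - NL + DI - DT = 124 - 79 + 24 - 9 = 60 dB
Step 2: at max range FOM = TL = 20*log10(R), so R = 10^(60/20) = 1000.0 m = 1.0 km

1.0 km


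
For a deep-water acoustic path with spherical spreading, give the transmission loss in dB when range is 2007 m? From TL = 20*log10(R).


66.05 dB


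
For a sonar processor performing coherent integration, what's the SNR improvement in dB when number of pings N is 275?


Gain = 10*log10(275) = 24.39

24.39 dB


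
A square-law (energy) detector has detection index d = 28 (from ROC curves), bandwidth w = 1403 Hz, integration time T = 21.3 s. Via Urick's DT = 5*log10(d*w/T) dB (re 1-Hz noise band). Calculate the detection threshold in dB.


DT = 5*log10(d*w/T) = 5*log10(28 * 1403 / 21.3) = 5*log10(1844.32) = 16.33

16.33 dB


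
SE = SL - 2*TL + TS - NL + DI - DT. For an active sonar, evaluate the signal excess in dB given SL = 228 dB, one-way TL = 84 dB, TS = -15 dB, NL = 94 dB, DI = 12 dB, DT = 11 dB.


SE = SL - 2*TL + TS - NL + DI - DT = 228 - 2*84 + (-15) - 94 + 12 - 11 = -48

-48 dB


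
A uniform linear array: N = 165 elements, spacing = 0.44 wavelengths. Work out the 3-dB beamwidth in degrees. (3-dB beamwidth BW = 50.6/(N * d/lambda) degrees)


BW = 50.6 / (165 * 0.44) = 50.6 / 72.6 = 0.7

0.7 deg


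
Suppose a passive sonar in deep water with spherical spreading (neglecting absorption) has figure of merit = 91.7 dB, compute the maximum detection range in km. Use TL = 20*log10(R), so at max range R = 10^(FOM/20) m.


At max range FOM = TL, so 20*log10(R) = 91.7
R = 10^(91.7/20) = 38459.18 m = 38.46 km

38.46 km


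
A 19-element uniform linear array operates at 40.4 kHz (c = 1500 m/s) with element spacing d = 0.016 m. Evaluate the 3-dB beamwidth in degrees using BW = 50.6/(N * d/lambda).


6.18 deg


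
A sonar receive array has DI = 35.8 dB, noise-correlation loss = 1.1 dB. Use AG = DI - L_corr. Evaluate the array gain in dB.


34.7 dB


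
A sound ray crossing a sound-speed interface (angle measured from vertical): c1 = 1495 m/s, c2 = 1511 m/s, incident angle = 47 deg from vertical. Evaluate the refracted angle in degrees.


sin(theta2) = (c2/c1)*sin(theta1) = (1511/1495)*sin(47 deg) = 0.73918
theta2 = arcsin(0.73918) = 47.66

47.66 deg


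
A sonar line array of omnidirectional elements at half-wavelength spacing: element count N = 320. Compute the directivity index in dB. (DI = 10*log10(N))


DI = 10*log10(320) = 25.05

25.05 dB


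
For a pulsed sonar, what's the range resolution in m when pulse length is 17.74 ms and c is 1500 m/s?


13.305 m


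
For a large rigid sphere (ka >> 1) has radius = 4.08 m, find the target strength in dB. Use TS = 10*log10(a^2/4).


6.19 dB


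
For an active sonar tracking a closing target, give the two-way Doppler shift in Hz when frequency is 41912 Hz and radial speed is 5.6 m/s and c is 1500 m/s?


fd = 2*f*v/c = 2 * 41912 * 5.6 / 1500 = 312.94

312.94 Hz


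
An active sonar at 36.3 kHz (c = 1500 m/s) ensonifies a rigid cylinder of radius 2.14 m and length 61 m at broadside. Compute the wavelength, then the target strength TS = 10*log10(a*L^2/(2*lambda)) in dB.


Step 1: lambda = c/f = 1500/36300 = 0.04132 m
Step 2: TS = 10*log10(a*L^2/(2*lambda)) = 10*log10(2.14*61^2/(2*0.04132)) = 49.84

49.84 dB


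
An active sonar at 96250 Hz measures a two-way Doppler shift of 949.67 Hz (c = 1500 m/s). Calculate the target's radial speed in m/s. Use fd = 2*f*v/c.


From fd = 2*f*v/c, v = c*fd/(2*f) = 1500 * 949.67 / (2*96250) = 7.4

7.4 m/s


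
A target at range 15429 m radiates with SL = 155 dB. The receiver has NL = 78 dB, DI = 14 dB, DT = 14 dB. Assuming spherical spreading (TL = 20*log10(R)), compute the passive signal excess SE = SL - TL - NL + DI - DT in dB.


Step 1: TL = 20*log10(15429) = 83.77 dB
Step 2: SE = 155 - 83.77 - 78 + 14 - 14 = -6.77

-6.77 dB


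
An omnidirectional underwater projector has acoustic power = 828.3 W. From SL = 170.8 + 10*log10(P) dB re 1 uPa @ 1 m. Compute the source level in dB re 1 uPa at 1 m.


199.98 dB


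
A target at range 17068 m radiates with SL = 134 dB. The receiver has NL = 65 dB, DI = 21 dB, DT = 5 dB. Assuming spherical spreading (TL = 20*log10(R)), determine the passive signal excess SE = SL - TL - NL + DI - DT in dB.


Step 1: TL = 20*log10(17068) = 84.64 dB
Step 2: SE = 134 - 84.64 - 65 + 21 - 5 = 0.36

0.36 dB


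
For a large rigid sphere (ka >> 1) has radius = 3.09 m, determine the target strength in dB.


3.78 dB


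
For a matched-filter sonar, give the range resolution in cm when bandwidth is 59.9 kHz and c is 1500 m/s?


dR = c/(2*BW) = 1500 / (2 * 59.9e3) = 0.0125 m = 1.25 cm

1.25 cm


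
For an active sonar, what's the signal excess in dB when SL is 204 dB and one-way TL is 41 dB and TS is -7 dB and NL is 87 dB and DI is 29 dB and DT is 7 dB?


SE = SL - 2*TL + TS - NL + DI - DT = 204 - 2*41 + (-7) - 87 + 29 - 7 = 50

50 dB


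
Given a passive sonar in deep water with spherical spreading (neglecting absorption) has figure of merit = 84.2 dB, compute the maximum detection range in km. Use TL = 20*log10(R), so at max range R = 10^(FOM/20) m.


At max range FOM = TL, so 20*log10(R) = 84.2
R = 10^(84.2/20) = 16218.1 m = 16.22 km

16.22 km


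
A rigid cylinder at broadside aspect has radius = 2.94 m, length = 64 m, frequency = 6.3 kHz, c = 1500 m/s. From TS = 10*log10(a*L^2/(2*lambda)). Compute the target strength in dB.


44.03 dB
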